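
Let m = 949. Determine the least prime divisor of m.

949 is odd.
Digit sum 22, not divisible by 3.
Ends in 9: not divisible by 5.
7: 949 = 7·135 + 4
11: 949 = 11·86 + 3
13: 949 = 13·73

13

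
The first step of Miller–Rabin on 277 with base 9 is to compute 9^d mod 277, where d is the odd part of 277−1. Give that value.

277 − 1 = 276 = 2^2 · 69, so d = 69.
9^1 ≡ 9 (mod 277)
9^2 ≡ 9^2 = 81 ≡ 81 (mod 277)
9^4 ≡ 81^2 = 6561 ≡ 190 (mod 277)
9^8 ≡ 190^2 = 36100 ≡ 90 (mod 277)
9^16 ≡ 90^2 = 8100 ≡ 67 (mod 277)
9^32 ≡ 67^2 = 4489 ≡ 57 (mod 277)
9^64 ≡ 57^2 = 3249 ≡ 202 (mod 277)
69 = 64 + 4 + 1 in binary powers of 2.
So 9^69 ≡ 202 · 190 · 9 ≡ 1 (mod 277).
Since 9^d ≡ 1 (mod 277), base 9 does not prove 277 composite.

1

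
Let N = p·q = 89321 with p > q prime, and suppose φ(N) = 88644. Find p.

499

φ(n) = (p−1)(q−1) = n − (p+q) + 1, so p + q = 89321 − 88644 + 1 = 678.
p and q are the roots of t² − 678t + 89321 = 0.
Discriminant: 678² − 4·89321 = 459684 − 357284 = 102400; √102400 = 320.
q = (678 − 320)/2 = 179, p = (678 + 320)/2 = 499.
Check: 179 · 499 = 89321.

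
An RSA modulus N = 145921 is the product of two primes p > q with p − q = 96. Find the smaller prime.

337

Since p = q + 96, we have 145921 = q(q + 96), so q² + 96q − 145921 = 0.
Discriminant: 96² + 4·145921 = 9216 + 583684 = 592900; √592900 = 770.
q = (−96 + 770)/2 = 337, and p = q + 96 = 433.
Check: 337 · 433 = 145921.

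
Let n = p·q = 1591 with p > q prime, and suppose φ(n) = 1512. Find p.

43

φ(n) = (p−1)(q−1) = n − (p+q) + 1, so p + q = 1591 − 1512 + 1 = 80.
p and q are the roots of t² − 80t + 1591 = 0.
Discriminant: 80² − 4·1591 = 6400 − 6364 = 36; √36 = 6.
q = (80 − 6)/2 = 37, p = (80 + 6)/2 = 43.
Check: 37 · 43 = 1591.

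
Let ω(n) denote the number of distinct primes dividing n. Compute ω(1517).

1517 = 37 · 41
1517 = 37 · 41, which has 2 distinct prime factors.

2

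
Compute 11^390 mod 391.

11^1 ≡ 11 (mod 391)
11^2 ≡ 11^2 = 121 ≡ 121 (mod 391)
11^4 ≡ 121^2 = 14641 ≡ 174 (mod 391)
11^8 ≡ 174^2 = 30276 ≡ 169 (mod 391)
11^16 ≡ 169^2 = 28561 ≡ 18 (mod 391)
11^32 ≡ 18^2 = 324 ≡ 324 (mod 391)
11^64 ≡ 324^2 = 104976 ≡ 188 (mod 391)
11^128 ≡ 188^2 = 35344 ≡ 154 (mod 391)
11^256 ≡ 154^2 = 23716 ≡ 256 (mod 391)
390 = 256 + 128 + 4 + 2 in binary powers of 2.
So 11^390 ≡ 256 · 154 · 174 · 121 ≡ 110 (mod 391).
Since 110 ≠ 1, base 11 is a Fermat witness: 391 is composite.

110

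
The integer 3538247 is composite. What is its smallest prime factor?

3538247 is odd.
Digit sum 32, not divisible by 3.
Ends in 7: not divisible by 5.
7: 3538247 = 7·505463 + 6
11: 3538247 = 11·321658 + 9
13: 3538247 = 13·272172 + 11
17: 3538247 = 17·208132 + 3
19: 3538247 = 19·186223 + 10
23: 3538247 = 23·153836 + 19
29: 3538247 = 29·122008 + 15
31: 3538247 = 31·114137

31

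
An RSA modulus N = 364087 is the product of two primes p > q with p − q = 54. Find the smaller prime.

Since p = q + 54, we have 364087 = q(q + 54), so q² + 54q − 364087 = 0.
Discriminant: 54² + 4·364087 = 2916 + 1456348 = 1459264; √1459264 = 1208.
q = (−54 + 1208)/2 = 577, and p = q + 54 = 631.
Check: 577 · 631 = 364087.

577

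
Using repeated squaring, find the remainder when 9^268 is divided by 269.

9^1 ≡ 9 (mod 269)
9^2 ≡ 9^2 = 81 ≡ 81 (mod 269)
9^4 ≡ 81^2 = 6561 ≡ 105 (mod 269)
9^8 ≡ 105^2 = 11025 ≡ 265 (mod 269)
9^16 ≡ 265^2 = 70225 ≡ 16 (mod 269)
9^32 ≡ 16^2 = 256 ≡ 256 (mod 269)
9^64 ≡ 256^2 = 65536 ≡ 169 (mod 269)
9^128 ≡ 169^2 = 28561 ≡ 47 (mod 269)
9^256 ≡ 47^2 = 2209 ≡ 57 (mod 269)
268 = 256 + 8 + 4 in binary powers of 2.
So 9^268 ≡ 57 · 265 · 105 ≡ 1 (mod 269).
Since the result is 1, base 9 gives no evidence that 269 is composite.

1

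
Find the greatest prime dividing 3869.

3869 = 53 · 73
73 is prime.
So 3869 = 53 · 73; the largest prime factor is 73.

73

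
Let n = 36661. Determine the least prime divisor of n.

61

36661 is odd.
Digit sum 22, not divisible by 3.
Ends in 1: not divisible by 5.
7: 36661 = 7·5237 + 2
11: 36661 = 11·3332 + 9
13: 36661 = 13·2820 + 1
17: 36661 = 17·2156 + 9
19: 36661 = 19·1929 + 10
23: 36661 = 23·1593 + 22
29: 36661 = 29·1264 + 5
31: 36661 = 31·1182 + 19
37: 36661 = 37·990 + 31
41: 36661 = 41·894 + 7
43: 36661 = 43·852 + 25
47: 36661 = 47·780 + 1
53: 36661 = 53·691 + 38
59: 36661 = 59·621 + 22
61: 36661 = 61·601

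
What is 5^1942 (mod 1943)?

1354

5^1 ≡ 5 (mod 1943)
5^2 ≡ 5^2 = 25 ≡ 25 (mod 1943)
5^4 ≡ 25^2 = 625 ≡ 625 (mod 1943)
5^8 ≡ 625^2 = 390625 ≡ 82 (mod 1943)
5^16 ≡ 82^2 = 6724 ≡ 895 (mod 1943)
5^32 ≡ 895^2 = 801025 ≡ 509 (mod 1943)
5^64 ≡ 509^2 = 259081 ≡ 662 (mod 1943)
5^128 ≡ 662^2 = 438244 ≡ 1069 (mod 1943)
5^256 ≡ 1069^2 = 1142761 ≡ 277 (mod 1943)
5^512 ≡ 277^2 = 76729 ≡ 952 (mod 1943)
5^1024 ≡ 952^2 = 906304 ≡ 866 (mod 1943)
1942 = 1024 + 512 + 256 + 128 + 16 + 4 + 2 in binary powers of 2.
So 5^1942 ≡ 866 · 952 · 277 · 1069 · 895 · 625 · 25 ≡ 1354 (mod 1943).
Since 1354 ≠ 1, base 5 is a Fermat witness: 1943 is composite.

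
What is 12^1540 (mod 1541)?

967

12^1 ≡ 12 (mod 1541)
12^2 ≡ 12^2 = 144 ≡ 144 (mod 1541)
12^4 ≡ 144^2 = 20736 ≡ 703 (mod 1541)
12^8 ≡ 703^2 = 494209 ≡ 1089 (mod 1541)
12^16 ≡ 1089^2 = 1185921 ≡ 892 (mod 1541)
12^32 ≡ 892^2 = 795664 ≡ 508 (mod 1541)
12^64 ≡ 508^2 = 258064 ≡ 717 (mod 1541)
12^128 ≡ 717^2 = 514089 ≡ 936 (mod 1541)
12^256 ≡ 936^2 = 876096 ≡ 808 (mod 1541)
12^512 ≡ 808^2 = 652864 ≡ 1021 (mod 1541)
12^1024 ≡ 1021^2 = 1042441 ≡ 725 (mod 1541)
1540 = 1024 + 512 + 4 in binary powers of 2.
So 12^1540 ≡ 725 · 1021 · 703 ≡ 967 (mod 1541).
Since 967 ≠ 1, base 12 is a Fermat witness: 1541 is composite.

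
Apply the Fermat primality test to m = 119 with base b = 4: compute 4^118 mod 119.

67

4^1 ≡ 4 (mod 119)
4^2 ≡ 4^2 = 16 ≡ 16 (mod 119)
4^4 ≡ 16^2 = 256 ≡ 18 (mod 119)
4^8 ≡ 18^2 = 324 ≡ 86 (mod 119)
4^16 ≡ 86^2 = 7396 ≡ 18 (mod 119)
4^32 ≡ 18^2 = 324 ≡ 86 (mod 119)
4^64 ≡ 86^2 = 7396 ≡ 18 (mod 119)
118 = 64 + 32 + 16 + 4 + 2 in binary powers of 2.
So 4^118 ≡ 18 · 86 · 18 · 18 · 16 ≡ 67 (mod 119).
Since 67 ≠ 1, base 4 is a Fermat witness: 119 is composite.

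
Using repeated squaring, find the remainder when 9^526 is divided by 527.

412

9^1 ≡ 9 (mod 527)
9^2 ≡ 9^2 = 81 ≡ 81 (mod 527)
9^4 ≡ 81^2 = 6561 ≡ 237 (mod 527)
9^8 ≡ 237^2 = 56169 ≡ 307 (mod 527)
9^16 ≡ 307^2 = 94249 ≡ 443 (mod 527)
9^32 ≡ 443^2 = 196249 ≡ 205 (mod 527)
9^64 ≡ 205^2 = 42025 ≡ 392 (mod 527)
9^128 ≡ 392^2 = 153664 ≡ 307 (mod 527)
9^256 ≡ 307^2 = 94249 ≡ 443 (mod 527)
9^512 ≡ 443^2 = 196249 ≡ 205 (mod 527)
526 = 512 + 8 + 4 + 2 in binary powers of 2.
So 9^526 ≡ 205 · 307 · 237 · 81 ≡ 412 (mod 527).
Since 412 ≠ 1, base 9 is a Fermat witness: 527 is composite.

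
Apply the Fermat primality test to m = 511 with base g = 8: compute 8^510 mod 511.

1

8^1 ≡ 8 (mod 511)
8^2 ≡ 8^2 = 64 ≡ 64 (mod 511)
8^4 ≡ 64^2 = 4096 ≡ 8 (mod 511)
8^8 ≡ 8^2 = 64 ≡ 64 (mod 511)
8^16 ≡ 64^2 = 4096 ≡ 8 (mod 511)
8^32 ≡ 8^2 = 64 ≡ 64 (mod 511)
8^64 ≡ 64^2 = 4096 ≡ 8 (mod 511)
8^128 ≡ 8^2 = 64 ≡ 64 (mod 511)
8^256 ≡ 64^2 = 4096 ≡ 8 (mod 511)
510 = 256 + 128 + 64 + 32 + 16 + 8 + 4 + 2 in binary powers of 2.
So 8^510 ≡ 8 · 64 · 8 · 64 · 8 · 64 · 8 · 64 ≡ 1 (mod 511).
Since the result is 1, base 8 gives no evidence that 511 is composite.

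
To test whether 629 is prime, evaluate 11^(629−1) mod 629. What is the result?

174

11^1 ≡ 11 (mod 629)
11^2 ≡ 11^2 = 121 ≡ 121 (mod 629)
11^4 ≡ 121^2 = 14641 ≡ 174 (mod 629)
11^8 ≡ 174^2 = 30276 ≡ 84 (mod 629)
11^16 ≡ 84^2 = 7056 ≡ 137 (mod 629)
11^32 ≡ 137^2 = 18769 ≡ 528 (mod 629)
11^64 ≡ 528^2 = 278784 ≡ 137 (mod 629)
11^128 ≡ 137^2 = 18769 ≡ 528 (mod 629)
11^256 ≡ 528^2 = 278784 ≡ 137 (mod 629)
11^512 ≡ 137^2 = 18769 ≡ 528 (mod 629)
628 = 512 + 64 + 32 + 16 + 4 in binary powers of 2.
So 11^628 ≡ 528 · 137 · 528 · 137 · 174 ≡ 174 (mod 629).
Since 174 ≠ 1, base 11 is a Fermat witness: 629 is composite.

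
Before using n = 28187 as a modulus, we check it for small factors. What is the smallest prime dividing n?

71

28187 is odd.
Digit sum 26, not divisible by 3.
Ends in 7: not divisible by 5.
7: 28187 = 7·4026 + 5
11: 28187 = 11·2562 + 5
13: 28187 = 13·2168 + 3
17: 28187 = 17·1658 + 1
19: 28187 = 19·1483 + 10
23: 28187 = 23·1225 + 12
29: 28187 = 29·971 + 28
31: 28187 = 31·909 + 8
37: 28187 = 37·761 + 30
41: 28187 = 41·687 + 20
43: 28187 = 43·655 + 22
47: 28187 = 47·599 + 34
53: 28187 = 53·531 + 44
59: 28187 = 59·477 + 44
61: 28187 = 61·462 + 5
67: 28187 = 67·420 + 47
71: 28187 = 71·397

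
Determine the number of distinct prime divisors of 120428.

5

120428 = 2^2 · 30107
30107 = 7 · 4301
4301 = 11 · 391
391 = 17 · 23
120428 = 2^2 · 7 · 11 · 17 · 23, which has 5 distinct prime factors.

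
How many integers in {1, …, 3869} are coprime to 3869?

Factor: 3869 = 53 · 73.
φ(3869) = (53−1) · (73−1) = 52 · 72 = 3744.

3744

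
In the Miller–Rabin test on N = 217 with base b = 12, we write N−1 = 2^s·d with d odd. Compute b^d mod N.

27

217 − 1 = 216 = 2^3 · 27, so d = 27.
12^1 ≡ 12 (mod 217)
12^2 ≡ 12^2 = 144 ≡ 144 (mod 217)
12^4 ≡ 144^2 = 20736 ≡ 121 (mod 217)
12^8 ≡ 121^2 = 14641 ≡ 102 (mod 217)
12^16 ≡ 102^2 = 10404 ≡ 205 (mod 217)
27 = 16 + 8 + 2 + 1 in binary powers of 2.
So 12^27 ≡ 205 · 102 · 144 · 12 ≡ 27 (mod 217).
Squaring chain: 27 → 78 → 8; never reaches −1, so base 12 is a Miller–Rabin witness that 217 is composite.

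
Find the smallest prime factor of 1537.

1537 is odd.
Digit sum 16, not divisible by 3.
Ends in 7: not divisible by 5.
7: 1537 = 7·219 + 4
11: 1537 = 11·139 + 8
13: 1537 = 13·118 + 3
17: 1537 = 17·90 + 7
19: 1537 = 19·80 + 17
23: 1537 = 23·66 + 19
29: 1537 = 29·53

29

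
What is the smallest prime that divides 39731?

67

39731 is odd.
Digit sum 23, not divisible by 3.
Ends in 1: not divisible by 5.
7: 39731 = 7·5675 + 6
11: 39731 = 11·3611 + 10
13: 39731 = 13·3056 + 3
17: 39731 = 17·2337 + 2
19: 39731 = 19·2091 + 2
23: 39731 = 23·1727 + 10
29: 39731 = 29·1370 + 1
31: 39731 = 31·1281 + 20
37: 39731 = 37·1073 + 30
41: 39731 = 41·969 + 2
43: 39731 = 43·923 + 42
47: 39731 = 47·845 + 16
53: 39731 = 53·749 + 34
59: 39731 = 59·673 + 24
61: 39731 = 61·651 + 20
67: 39731 = 67·593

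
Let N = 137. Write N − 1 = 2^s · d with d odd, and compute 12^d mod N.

10

137 − 1 = 136 = 2^3 · 17, so d = 17.
12^1 ≡ 12 (mod 137)
12^2 ≡ 12^2 = 144 ≡ 7 (mod 137)
12^4 ≡ 7^2 = 49 ≡ 49 (mod 137)
12^8 ≡ 49^2 = 2401 ≡ 72 (mod 137)
12^16 ≡ 72^2 = 5184 ≡ 115 (mod 137)
17 = 16 + 1 in binary powers of 2.
So 12^17 ≡ 115 · 12 ≡ 10 (mod 137).
Squaring chain: 10 → 100 → 136; reaches −1, so base 12 does not prove 137 composite.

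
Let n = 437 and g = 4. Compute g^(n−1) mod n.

4^1 ≡ 4 (mod 437)
4^2 ≡ 4^2 = 16 ≡ 16 (mod 437)
4^4 ≡ 16^2 = 256 ≡ 256 (mod 437)
4^8 ≡ 256^2 = 65536 ≡ 423 (mod 437)
4^16 ≡ 423^2 = 178929 ≡ 196 (mod 437)
4^32 ≡ 196^2 = 38416 ≡ 397 (mod 437)
4^64 ≡ 397^2 = 157609 ≡ 289 (mod 437)
4^128 ≡ 289^2 = 83521 ≡ 54 (mod 437)
4^256 ≡ 54^2 = 2916 ≡ 294 (mod 437)
436 = 256 + 128 + 32 + 16 + 4 in binary powers of 2.
So 4^436 ≡ 294 · 54 · 397 · 196 · 256 ≡ 123 (mod 437).
Since 123 ≠ 1, base 4 is a Fermat witness: 437 is composite.

123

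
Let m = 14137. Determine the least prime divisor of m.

14137 is odd.
Digit sum 16, not divisible by 3.
Ends in 7: not divisible by 5.
7: 14137 = 7·2019 + 4
11: 14137 = 11·1285 + 2
13: 14137 = 13·1087 + 6
17: 14137 = 17·831 + 10
19: 14137 = 19·744 + 1
23: 14137 = 23·614 + 15
29: 14137 = 29·487 + 14
31: 14137 = 31·456 + 1
37: 14137 = 37·382 + 3
41: 14137 = 41·344 + 33
43: 14137 = 43·328 + 33
47: 14137 = 47·300 + 37
53: 14137 = 53·266 + 39
59: 14137 = 59·239 + 36
61: 14137 = 61·231 + 46
67: 14137 = 67·211

67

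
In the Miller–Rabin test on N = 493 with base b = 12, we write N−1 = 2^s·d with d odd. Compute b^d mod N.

493 − 1 = 492 = 2^2 · 123, so d = 123.
12^1 ≡ 12 (mod 493)
12^2 ≡ 12^2 = 144 ≡ 144 (mod 493)
12^4 ≡ 144^2 = 20736 ≡ 30 (mod 493)
12^8 ≡ 30^2 = 900 ≡ 407 (mod 493)
12^16 ≡ 407^2 = 165649 ≡ 1 (mod 493)
12^32 ≡ 1^2 = 1 ≡ 1 (mod 493)
12^64 ≡ 1^2 = 1 ≡ 1 (mod 493)
123 = 64 + 32 + 16 + 8 + 2 + 1 in binary powers of 2.
So 12^123 ≡ 1 · 1 · 1 · 407 · 144 · 12 ≡ 278 (mod 493).
Squaring chain: 278 → 376; never reaches −1, so base 12 is a Miller–Rabin witness that 493 is composite.

278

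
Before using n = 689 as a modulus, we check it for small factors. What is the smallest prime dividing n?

13

689 is odd.
Digit sum 23, not divisible by 3.
Ends in 9: not divisible by 5.
7: 689 = 7·98 + 3
11: 689 = 11·62 + 7
13: 689 = 13·53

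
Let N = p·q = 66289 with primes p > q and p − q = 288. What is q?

151

Since p = q + 288, we have 66289 = q(q + 288), so q² + 288q − 66289 = 0.
Discriminant: 288² + 4·66289 = 82944 + 265156 = 348100; √348100 = 590.
q = (−288 + 590)/2 = 151, and p = q + 288 = 439.
Check: 151 · 439 = 66289.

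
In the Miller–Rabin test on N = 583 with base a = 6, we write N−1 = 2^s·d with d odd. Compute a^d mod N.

583 − 1 = 582 = 2^1 · 291, so d = 291.
6^1 ≡ 6 (mod 583)
6^2 ≡ 6^2 = 36 ≡ 36 (mod 583)
6^4 ≡ 36^2 = 1296 ≡ 130 (mod 583)
6^8 ≡ 130^2 = 16900 ≡ 576 (mod 583)
6^16 ≡ 576^2 = 331776 ≡ 49 (mod 583)
6^32 ≡ 49^2 = 2401 ≡ 69 (mod 583)
6^64 ≡ 69^2 = 4761 ≡ 97 (mod 583)
6^128 ≡ 97^2 = 9409 ≡ 81 (mod 583)
6^256 ≡ 81^2 = 6561 ≡ 148 (mod 583)
291 = 256 + 32 + 2 + 1 in binary powers of 2.
So 6^291 ≡ 148 · 69 · 36 · 6 ≡ 303 (mod 583).
Squaring chain: 303; never reaches −1, so base 6 is a Miller–Rabin witness that 583 is composite.

303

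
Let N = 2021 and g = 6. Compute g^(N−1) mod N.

1511

6^1 ≡ 6 (mod 2021)
6^2 ≡ 6^2 = 36 ≡ 36 (mod 2021)
6^4 ≡ 36^2 = 1296 ≡ 1296 (mod 2021)
6^8 ≡ 1296^2 = 1679616 ≡ 165 (mod 2021)
6^16 ≡ 165^2 = 27225 ≡ 952 (mod 2021)
6^32 ≡ 952^2 = 906304 ≡ 896 (mod 2021)
6^64 ≡ 896^2 = 802816 ≡ 479 (mod 2021)
6^128 ≡ 479^2 = 229441 ≡ 1068 (mod 2021)
6^256 ≡ 1068^2 = 1140624 ≡ 780 (mod 2021)
6^512 ≡ 780^2 = 608400 ≡ 79 (mod 2021)
6^1024 ≡ 79^2 = 6241 ≡ 178 (mod 2021)
2020 = 1024 + 512 + 256 + 128 + 64 + 32 + 4 in binary powers of 2.
So 6^2020 ≡ 178 · 79 · 780 · 1068 · 479 · 896 · 1296 ≡ 1511 (mod 2021).
Since 1511 ≠ 1, base 6 is a Fermat witness: 2021 is composite.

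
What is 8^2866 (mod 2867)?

332

8^1 ≡ 8 (mod 2867)
8^2 ≡ 8^2 = 64 ≡ 64 (mod 2867)
8^4 ≡ 64^2 = 4096 ≡ 1229 (mod 2867)
8^8 ≡ 1229^2 = 1510441 ≡ 2399 (mod 2867)
8^16 ≡ 2399^2 = 5755201 ≡ 1132 (mod 2867)
8^32 ≡ 1132^2 = 1281424 ≡ 2742 (mod 2867)
8^64 ≡ 2742^2 = 7518564 ≡ 1290 (mod 2867)
8^128 ≡ 1290^2 = 1664100 ≡ 1240 (mod 2867)
8^256 ≡ 1240^2 = 1537600 ≡ 888 (mod 2867)
8^512 ≡ 888^2 = 788544 ≡ 119 (mod 2867)
8^1024 ≡ 119^2 = 14161 ≡ 2693 (mod 2867)
8^2048 ≡ 2693^2 = 7252249 ≡ 1606 (mod 2867)
2866 = 2048 + 512 + 256 + 32 + 16 + 2 in binary powers of 2.
So 8^2866 ≡ 1606 · 119 · 888 · 2742 · 1132 · 64 ≡ 332 (mod 2867).
Since 332 ≠ 1, base 8 is a Fermat witness: 2867 is composite.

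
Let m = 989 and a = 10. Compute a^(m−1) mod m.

440

10^1 ≡ 10 (mod 989)
10^2 ≡ 10^2 = 100 ≡ 100 (mod 989)
10^4 ≡ 100^2 = 10000 ≡ 110 (mod 989)
10^8 ≡ 110^2 = 12100 ≡ 232 (mod 989)
10^16 ≡ 232^2 = 53824 ≡ 418 (mod 989)
10^32 ≡ 418^2 = 174724 ≡ 660 (mod 989)
10^64 ≡ 660^2 = 435600 ≡ 440 (mod 989)
10^128 ≡ 440^2 = 193600 ≡ 745 (mod 989)
10^256 ≡ 745^2 = 555025 ≡ 196 (mod 989)
10^512 ≡ 196^2 = 38416 ≡ 834 (mod 989)
988 = 512 + 256 + 128 + 64 + 16 + 8 + 4 in binary powers of 2.
So 10^988 ≡ 834 · 196 · 745 · 440 · 418 · 232 · 110 ≡ 440 (mod 989).
Since 440 ≠ 1, base 10 is a Fermat witness: 989 is composite.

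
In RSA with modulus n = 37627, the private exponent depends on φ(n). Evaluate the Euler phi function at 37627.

Factor: 37627 = 191 · 197.
φ(37627) = (191−1) · (197−1) = 190 · 196 = 37240.

37240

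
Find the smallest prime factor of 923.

13

923 is odd.
Digit sum 14, not divisible by 3.
Ends in 3: not divisible by 5.
7: 923 = 7·131 + 6
11: 923 = 11·83 + 10
13: 923 = 13·71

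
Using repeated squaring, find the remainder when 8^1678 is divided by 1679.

8^1 ≡ 8 (mod 1679)
8^2 ≡ 8^2 = 64 ≡ 64 (mod 1679)
8^4 ≡ 64^2 = 4096 ≡ 738 (mod 1679)
8^8 ≡ 738^2 = 544644 ≡ 648 (mod 1679)
8^16 ≡ 648^2 = 419904 ≡ 154 (mod 1679)
8^32 ≡ 154^2 = 23716 ≡ 210 (mod 1679)
8^64 ≡ 210^2 = 44100 ≡ 446 (mod 1679)
8^128 ≡ 446^2 = 198916 ≡ 794 (mod 1679)
8^256 ≡ 794^2 = 630436 ≡ 811 (mod 1679)
8^512 ≡ 811^2 = 657721 ≡ 1232 (mod 1679)
8^1024 ≡ 1232^2 = 1517824 ≡ 8 (mod 1679)
1678 = 1024 + 512 + 128 + 8 + 4 + 2 in binary powers of 2.
So 8^1678 ≡ 8 · 1232 · 794 · 648 · 738 · 64 ≡ 519 (mod 1679).
Since 519 ≠ 1, base 8 is a Fermat witness: 1679 is composite.

519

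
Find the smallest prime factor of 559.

13

559 is odd.
Digit sum 19, not divisible by 3.
Ends in 9: not divisible by 5.
7: 559 = 7·79 + 6
11: 559 = 11·50 + 9
13: 559 = 13·43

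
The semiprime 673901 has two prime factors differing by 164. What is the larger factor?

Since p = q + 164, we have 673901 = q(q + 164), so q² + 164q − 673901 = 0.
Discriminant: 164² + 4·673901 = 26896 + 2695604 = 2722500; √2722500 = 1650.
q = (−164 + 1650)/2 = 743, and p = q + 164 = 907.
Check: 743 · 907 = 673901.

907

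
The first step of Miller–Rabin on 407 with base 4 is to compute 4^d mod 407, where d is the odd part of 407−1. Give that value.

284

407 − 1 = 406 = 2^1 · 203, so d = 203.
4^1 ≡ 4 (mod 407)
4^2 ≡ 4^2 = 16 ≡ 16 (mod 407)
4^4 ≡ 16^2 = 256 ≡ 256 (mod 407)
4^8 ≡ 256^2 = 65536 ≡ 9 (mod 407)
4^16 ≡ 9^2 = 81 ≡ 81 (mod 407)
4^32 ≡ 81^2 = 6561 ≡ 49 (mod 407)
4^64 ≡ 49^2 = 2401 ≡ 366 (mod 407)
4^128 ≡ 366^2 = 133956 ≡ 53 (mod 407)
203 = 128 + 64 + 8 + 2 + 1 in binary powers of 2.
So 4^203 ≡ 53 · 366 · 9 · 16 · 4 ≡ 284 (mod 407).
Squaring chain: 284; never reaches −1, so base 4 is a Miller–Rabin witness that 407 is composite.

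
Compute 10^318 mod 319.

122

10^1 ≡ 10 (mod 319)
10^2 ≡ 10^2 = 100 ≡ 100 (mod 319)
10^4 ≡ 100^2 = 10000 ≡ 111 (mod 319)
10^8 ≡ 111^2 = 12321 ≡ 199 (mod 319)
10^16 ≡ 199^2 = 39601 ≡ 45 (mod 319)
10^32 ≡ 45^2 = 2025 ≡ 111 (mod 319)
10^64 ≡ 111^2 = 12321 ≡ 199 (mod 319)
10^128 ≡ 199^2 = 39601 ≡ 45 (mod 319)
10^256 ≡ 45^2 = 2025 ≡ 111 (mod 319)
318 = 256 + 32 + 16 + 8 + 4 + 2 in binary powers of 2.
So 10^318 ≡ 111 · 111 · 45 · 199 · 111 · 100 ≡ 122 (mod 319).
Since 122 ≠ 1, base 10 is a Fermat witness: 319 is composite.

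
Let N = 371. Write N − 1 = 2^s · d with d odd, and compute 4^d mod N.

170

371 − 1 = 370 = 2^1 · 185, so d = 185.
4^1 ≡ 4 (mod 371)
4^2 ≡ 4^2 = 16 ≡ 16 (mod 371)
4^4 ≡ 16^2 = 256 ≡ 256 (mod 371)
4^8 ≡ 256^2 = 65536 ≡ 240 (mod 371)
4^16 ≡ 240^2 = 57600 ≡ 95 (mod 371)
4^32 ≡ 95^2 = 9025 ≡ 121 (mod 371)
4^64 ≡ 121^2 = 14641 ≡ 172 (mod 371)
4^128 ≡ 172^2 = 29584 ≡ 275 (mod 371)
185 = 128 + 32 + 16 + 8 + 1 in binary powers of 2.
So 4^185 ≡ 275 · 121 · 95 · 240 · 4 ≡ 170 (mod 371).
Squaring chain: 170; never reaches −1, so base 4 is a Miller–Rabin witness that 371 is composite.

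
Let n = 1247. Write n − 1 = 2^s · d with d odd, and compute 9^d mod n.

608

1247 − 1 = 1246 = 2^1 · 623, so d = 623.
9^1 ≡ 9 (mod 1247)
9^2 ≡ 9^2 = 81 ≡ 81 (mod 1247)
9^4 ≡ 81^2 = 6561 ≡ 326 (mod 1247)
9^8 ≡ 326^2 = 106276 ≡ 281 (mod 1247)
9^16 ≡ 281^2 = 78961 ≡ 400 (mod 1247)
9^32 ≡ 400^2 = 160000 ≡ 384 (mod 1247)
9^64 ≡ 384^2 = 147456 ≡ 310 (mod 1247)
9^128 ≡ 310^2 = 96100 ≡ 81 (mod 1247)
9^256 ≡ 81^2 = 6561 ≡ 326 (mod 1247)
9^512 ≡ 326^2 = 106276 ≡ 281 (mod 1247)
623 = 512 + 64 + 32 + 8 + 4 + 2 + 1 in binary powers of 2.
So 9^623 ≡ 281 · 310 · 384 · 281 · 326 · 81 · 9 ≡ 608 (mod 1247).
Squaring chain: 608; never reaches −1, so base 9 is a Miller–Rabin witness that 1247 is composite.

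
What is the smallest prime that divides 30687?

3

30687 is odd.
Digit sum 24, divisible by 3.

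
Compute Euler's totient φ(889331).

855360

Factor: 889331 = 41 · 109 · 199.
φ(889331) = (41−1) · (109−1) · (199−1) = 40 · 108 · 198 = 855360.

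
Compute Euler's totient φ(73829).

61776

Factor: 73829 = 7 · 53 · 199.
φ(73829) = (7−1) · (53−1) · (199−1) = 6 · 52 · 198 = 61776.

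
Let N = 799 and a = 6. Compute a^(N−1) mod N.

6^1 ≡ 6 (mod 799)
6^2 ≡ 6^2 = 36 ≡ 36 (mod 799)
6^4 ≡ 36^2 = 1296 ≡ 497 (mod 799)
6^8 ≡ 497^2 = 247009 ≡ 118 (mod 799)
6^16 ≡ 118^2 = 13924 ≡ 341 (mod 799)
6^32 ≡ 341^2 = 116281 ≡ 426 (mod 799)
6^64 ≡ 426^2 = 181476 ≡ 103 (mod 799)
6^128 ≡ 103^2 = 10609 ≡ 222 (mod 799)
6^256 ≡ 222^2 = 49284 ≡ 545 (mod 799)
6^512 ≡ 545^2 = 297025 ≡ 596 (mod 799)
798 = 512 + 256 + 16 + 8 + 4 + 2 in binary powers of 2.
So 6^798 ≡ 596 · 545 · 341 · 118 · 497 · 36 ≡ 247 (mod 799).
Since 247 ≠ 1, base 6 is a Fermat witness: 799 is composite.

247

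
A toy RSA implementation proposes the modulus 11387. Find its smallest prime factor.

59

11387 is odd.
Digit sum 20, not divisible by 3.
Ends in 7: not divisible by 5.
7: 11387 = 7·1626 + 5
11: 11387 = 11·1035 + 2
13: 11387 = 13·875 + 12
17: 11387 = 17·669 + 14
19: 11387 = 19·599 + 6
23: 11387 = 23·495 + 2
29: 11387 = 29·392 + 19
31: 11387 = 31·367 + 10
37: 11387 = 37·307 + 28
41: 11387 = 41·277 + 30
43: 11387 = 43·264 + 35
47: 11387 = 47·242 + 13
53: 11387 = 53·214 + 45
59: 11387 = 59·193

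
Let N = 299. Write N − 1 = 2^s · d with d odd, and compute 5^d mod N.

299 − 1 = 298 = 2^1 · 149, so d = 149.
5^1 ≡ 5 (mod 299)
5^2 ≡ 5^2 = 25 ≡ 25 (mod 299)
5^4 ≡ 25^2 = 625 ≡ 27 (mod 299)
5^8 ≡ 27^2 = 729 ≡ 131 (mod 299)
5^16 ≡ 131^2 = 17161 ≡ 118 (mod 299)
5^32 ≡ 118^2 = 13924 ≡ 170 (mod 299)
5^64 ≡ 170^2 = 28900 ≡ 196 (mod 299)
5^128 ≡ 196^2 = 38416 ≡ 144 (mod 299)
149 = 128 + 16 + 4 + 1 in binary powers of 2.
So 5^149 ≡ 144 · 118 · 27 · 5 ≡ 291 (mod 299).
Squaring chain: 291; never reaches −1, so base 5 is a Miller–Rabin witness that 299 is composite.

291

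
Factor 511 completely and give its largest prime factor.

511 = 7 · 73
73 is prime.
So 511 = 7 · 73; the largest prime factor is 73.

73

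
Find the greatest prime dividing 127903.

83

127903 = 23 · 5561
5561 = 67 · 83
83 is prime.
So 127903 = 23 · 67 · 83; the largest prime factor is 83.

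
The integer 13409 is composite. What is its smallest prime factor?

13409 is odd.
Digit sum 17, not divisible by 3.
Ends in 9: not divisible by 5.
7: 13409 = 7·1915 + 4
11: 13409 = 11·1219

11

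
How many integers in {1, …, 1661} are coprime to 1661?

1500

Factor: 1661 = 11 · 151.
φ(1661) = (11−1) · (151−1) = 10 · 150 = 1500.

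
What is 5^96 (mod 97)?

5^1 ≡ 5 (mod 97)
5^2 ≡ 5^2 = 25 ≡ 25 (mod 97)
5^4 ≡ 25^2 = 625 ≡ 43 (mod 97)
5^8 ≡ 43^2 = 1849 ≡ 6 (mod 97)
5^16 ≡ 6^2 = 36 ≡ 36 (mod 97)
5^32 ≡ 36^2 = 1296 ≡ 35 (mod 97)
5^64 ≡ 35^2 = 1225 ≡ 61 (mod 97)
96 = 64 + 32 in binary powers of 2.
So 5^96 ≡ 61 · 35 ≡ 1 (mod 97).
Since the result is 1, base 5 gives no evidence that 97 is composite.

1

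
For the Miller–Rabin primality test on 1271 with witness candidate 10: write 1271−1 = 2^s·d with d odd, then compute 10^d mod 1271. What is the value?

1271 − 1 = 1270 = 2^1 · 635, so d = 635.
10^1 ≡ 10 (mod 1271)
10^2 ≡ 10^2 = 100 ≡ 100 (mod 1271)
10^4 ≡ 100^2 = 10000 ≡ 1103 (mod 1271)
10^8 ≡ 1103^2 = 1216609 ≡ 262 (mod 1271)
10^16 ≡ 262^2 = 68644 ≡ 10 (mod 1271)
10^32 ≡ 10^2 = 100 ≡ 100 (mod 1271)
10^64 ≡ 100^2 = 10000 ≡ 1103 (mod 1271)
10^128 ≡ 1103^2 = 1216609 ≡ 262 (mod 1271)
10^256 ≡ 262^2 = 68644 ≡ 10 (mod 1271)
10^512 ≡ 10^2 = 100 ≡ 100 (mod 1271)
635 = 512 + 64 + 32 + 16 + 8 + 2 + 1 in binary powers of 2.
So 10^635 ≡ 100 · 1103 · 100 · 10 · 262 · 100 · 10 ≡ 862 (mod 1271).
Squaring chain: 862; never reaches −1, so base 10 is a Miller–Rabin witness that 1271 is composite.

862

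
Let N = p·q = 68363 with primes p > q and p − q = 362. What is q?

137

Since p = q + 362, we have 68363 = q(q + 362), so q² + 362q − 68363 = 0.
Discriminant: 362² + 4·68363 = 131044 + 273452 = 404496; √404496 = 636.
q = (−362 + 636)/2 = 137, and p = q + 362 = 499.
Check: 137 · 499 = 68363.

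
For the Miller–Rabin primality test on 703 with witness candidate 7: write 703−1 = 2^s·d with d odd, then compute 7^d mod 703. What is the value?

703 − 1 = 702 = 2^1 · 351, so d = 351.
7^1 ≡ 7 (mod 703)
7^2 ≡ 7^2 = 49 ≡ 49 (mod 703)
7^4 ≡ 49^2 = 2401 ≡ 292 (mod 703)
7^8 ≡ 292^2 = 85264 ≡ 201 (mod 703)
7^16 ≡ 201^2 = 40401 ≡ 330 (mod 703)
7^32 ≡ 330^2 = 108900 ≡ 638 (mod 703)
7^64 ≡ 638^2 = 407044 ≡ 7 (mod 703)
7^128 ≡ 7^2 = 49 ≡ 49 (mod 703)
7^256 ≡ 49^2 = 2401 ≡ 292 (mod 703)
351 = 256 + 64 + 16 + 8 + 4 + 2 + 1 in binary powers of 2.
So 7^351 ≡ 292 · 7 · 330 · 201 · 292 · 49 · 7 ≡ 1 (mod 703).
Since 7^d ≡ 1 (mod 703), base 7 does not prove 703 composite.

1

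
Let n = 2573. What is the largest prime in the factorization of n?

83

2573 = 31 · 83
83 is prime.
So 2573 = 31 · 83; the largest prime factor is 83.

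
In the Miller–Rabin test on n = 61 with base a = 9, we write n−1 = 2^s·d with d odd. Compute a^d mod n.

1

61 − 1 = 60 = 2^2 · 15, so d = 15.
9^1 ≡ 9 (mod 61)
9^2 ≡ 9^2 = 81 ≡ 20 (mod 61)
9^4 ≡ 20^2 = 400 ≡ 34 (mod 61)
9^8 ≡ 34^2 = 1156 ≡ 58 (mod 61)
15 = 8 + 4 + 2 + 1 in binary powers of 2.
So 9^15 ≡ 58 · 34 · 20 · 9 ≡ 1 (mod 61).
Since 9^d ≡ 1 (mod 61), base 9 does not prove 61 composite.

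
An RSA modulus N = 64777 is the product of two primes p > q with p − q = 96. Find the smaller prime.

Since p = q + 96, we have 64777 = q(q + 96), so q² + 96q − 64777 = 0.
Discriminant: 96² + 4·64777 = 9216 + 259108 = 268324; √268324 = 518.
q = (−96 + 518)/2 = 211, and p = q + 96 = 307.
Check: 211 · 307 = 64777.

211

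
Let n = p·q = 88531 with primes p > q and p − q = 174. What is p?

Since p = q + 174, we have 88531 = q(q + 174), so q² + 174q − 88531 = 0.
Discriminant: 174² + 4·88531 = 30276 + 354124 = 384400; √384400 = 620.
q = (−174 + 620)/2 = 223, and p = q + 174 = 397.
Check: 223 · 397 = 88531.

397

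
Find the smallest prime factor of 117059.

117059 is odd.
Digit sum 23, not divisible by 3.
Ends in 9: not divisible by 5.
7: 117059 = 7·16722 + 5
11: 117059 = 11·10641 + 8
13: 117059 = 13·9004 + 7
17: 117059 = 17·6885 + 14
19: 117059 = 19·6161

19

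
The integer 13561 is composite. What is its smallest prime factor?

71

13561 is odd.
Digit sum 16, not divisible by 3.
Ends in 1: not divisible by 5.
7: 13561 = 7·1937 + 2
11: 13561 = 11·1232 + 9
13: 13561 = 13·1043 + 2
17: 13561 = 17·797 + 12
19: 13561 = 19·713 + 14
23: 13561 = 23·589 + 14
29: 13561 = 29·467 + 18
31: 13561 = 31·437 + 14
37: 13561 = 37·366 + 19
41: 13561 = 41·330 + 31
43: 13561 = 43·315 + 16
47: 13561 = 47·288 + 25
53: 13561 = 53·255 + 46
59: 13561 = 59·229 + 50
61: 13561 = 61·222 + 19
67: 13561 = 67·202 + 27
71: 13561 = 71·191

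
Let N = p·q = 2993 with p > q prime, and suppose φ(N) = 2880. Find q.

φ(n) = (p−1)(q−1) = n − (p+q) + 1, so p + q = 2993 − 2880 + 1 = 114.
p and q are the roots of t² − 114t + 2993 = 0.
Discriminant: 114² − 4·2993 = 12996 − 11972 = 1024; √1024 = 32.
q = (114 − 32)/2 = 41, p = (114 + 32)/2 = 73.
Check: 41 · 73 = 2993.

41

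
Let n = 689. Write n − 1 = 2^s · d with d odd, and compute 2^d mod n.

50

689 − 1 = 688 = 2^4 · 43, so d = 43.
2^1 ≡ 2 (mod 689)
2^2 ≡ 2^2 = 4 ≡ 4 (mod 689)
2^4 ≡ 4^2 = 16 ≡ 16 (mod 689)
2^8 ≡ 16^2 = 256 ≡ 256 (mod 689)
2^16 ≡ 256^2 = 65536 ≡ 81 (mod 689)
2^32 ≡ 81^2 = 6561 ≡ 360 (mod 689)
43 = 32 + 8 + 2 + 1 in binary powers of 2.
So 2^43 ≡ 360 · 256 · 4 · 2 ≡ 50 (mod 689).
Squaring chain: 50 → 433 → 81 → 360; never reaches −1, so base 2 is a Miller–Rabin witness that 689 is composite.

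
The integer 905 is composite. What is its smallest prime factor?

5

905 is odd.
Digit sum 14, not divisible by 3.
Ends in 5: divisible by 5.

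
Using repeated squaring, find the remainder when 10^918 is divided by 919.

10^1 ≡ 10 (mod 919)
10^2 ≡ 10^2 = 100 ≡ 100 (mod 919)
10^4 ≡ 100^2 = 10000 ≡ 810 (mod 919)
10^8 ≡ 810^2 = 656100 ≡ 853 (mod 919)
10^16 ≡ 853^2 = 727609 ≡ 680 (mod 919)
10^32 ≡ 680^2 = 462400 ≡ 143 (mod 919)
10^64 ≡ 143^2 = 20449 ≡ 231 (mod 919)
10^128 ≡ 231^2 = 53361 ≡ 59 (mod 919)
10^256 ≡ 59^2 = 3481 ≡ 724 (mod 919)
10^512 ≡ 724^2 = 524176 ≡ 346 (mod 919)
918 = 512 + 256 + 128 + 16 + 4 + 2 in binary powers of 2.
So 10^918 ≡ 346 · 724 · 59 · 680 · 810 · 100 ≡ 1 (mod 919).
Since the result is 1, base 10 gives no evidence that 919 is composite.

1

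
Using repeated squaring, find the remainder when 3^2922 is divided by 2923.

433

3^1 ≡ 3 (mod 2923)
3^2 ≡ 3^2 = 9 ≡ 9 (mod 2923)
3^4 ≡ 9^2 = 81 ≡ 81 (mod 2923)
3^8 ≡ 81^2 = 6561 ≡ 715 (mod 2923)
3^16 ≡ 715^2 = 511225 ≡ 2623 (mod 2923)
3^32 ≡ 2623^2 = 6880129 ≡ 2310 (mod 2923)
3^64 ≡ 2310^2 = 5336100 ≡ 1625 (mod 2923)
3^128 ≡ 1625^2 = 2640625 ≡ 1156 (mod 2923)
3^256 ≡ 1156^2 = 1336336 ≡ 525 (mod 2923)
3^512 ≡ 525^2 = 275625 ≡ 863 (mod 2923)
3^1024 ≡ 863^2 = 744769 ≡ 2327 (mod 2923)
3^2048 ≡ 2327^2 = 5414929 ≡ 1533 (mod 2923)
2922 = 2048 + 512 + 256 + 64 + 32 + 8 + 2 in binary powers of 2.
So 3^2922 ≡ 1533 · 863 · 525 · 1625 · 2310 · 715 · 9 ≡ 433 (mod 2923).
Since 433 ≠ 1, base 3 is a Fermat witness: 2923 is composite.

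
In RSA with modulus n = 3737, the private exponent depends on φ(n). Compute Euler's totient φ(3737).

3600

Factor: 3737 = 37 · 101.
φ(3737) = (37−1) · (101−1) = 36 · 100 = 3600.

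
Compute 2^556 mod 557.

1

2^1 ≡ 2 (mod 557)
2^2 ≡ 2^2 = 4 ≡ 4 (mod 557)
2^4 ≡ 4^2 = 16 ≡ 16 (mod 557)
2^8 ≡ 16^2 = 256 ≡ 256 (mod 557)
2^16 ≡ 256^2 = 65536 ≡ 367 (mod 557)
2^32 ≡ 367^2 = 134689 ≡ 452 (mod 557)
2^64 ≡ 452^2 = 204304 ≡ 442 (mod 557)
2^128 ≡ 442^2 = 195364 ≡ 414 (mod 557)
2^256 ≡ 414^2 = 171396 ≡ 397 (mod 557)
2^512 ≡ 397^2 = 157609 ≡ 535 (mod 557)
556 = 512 + 32 + 8 + 4 in binary powers of 2.
So 2^556 ≡ 535 · 452 · 256 · 16 ≡ 1 (mod 557).
Since the result is 1, base 2 gives no evidence that 557 is composite.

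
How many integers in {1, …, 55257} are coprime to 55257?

36288

Factor: 55257 = 3 · 113 · 163.
φ(55257) = (3−1) · (113−1) · (163−1) = 2 · 112 · 162 = 36288.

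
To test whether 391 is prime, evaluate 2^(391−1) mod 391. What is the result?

2^1 ≡ 2 (mod 391)
2^2 ≡ 2^2 = 4 ≡ 4 (mod 391)
2^4 ≡ 4^2 = 16 ≡ 16 (mod 391)
2^8 ≡ 16^2 = 256 ≡ 256 (mod 391)
2^16 ≡ 256^2 = 65536 ≡ 239 (mod 391)
2^32 ≡ 239^2 = 57121 ≡ 35 (mod 391)
2^64 ≡ 35^2 = 1225 ≡ 52 (mod 391)
2^128 ≡ 52^2 = 2704 ≡ 358 (mod 391)
2^256 ≡ 358^2 = 128164 ≡ 307 (mod 391)
390 = 256 + 128 + 4 + 2 in binary powers of 2.
So 2^390 ≡ 307 · 358 · 16 · 4 ≡ 285 (mod 391).
Since 285 ≠ 1, base 2 is a Fermat witness: 391 is composite.

285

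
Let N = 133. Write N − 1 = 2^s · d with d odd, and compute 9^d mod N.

133 − 1 = 132 = 2^2 · 33, so d = 33.
9^1 ≡ 9 (mod 133)
9^2 ≡ 9^2 = 81 ≡ 81 (mod 133)
9^4 ≡ 81^2 = 6561 ≡ 44 (mod 133)
9^8 ≡ 44^2 = 1936 ≡ 74 (mod 133)
9^16 ≡ 74^2 = 5476 ≡ 23 (mod 133)
9^32 ≡ 23^2 = 529 ≡ 130 (mod 133)
33 = 32 + 1 in binary powers of 2.
So 9^33 ≡ 130 · 9 ≡ 106 (mod 133).
Squaring chain: 106 → 64; never reaches −1, so base 9 is a Miller–Rabin witness that 133 is composite.

106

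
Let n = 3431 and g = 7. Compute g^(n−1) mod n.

7^1 ≡ 7 (mod 3431)
7^2 ≡ 7^2 = 49 ≡ 49 (mod 3431)
7^4 ≡ 49^2 = 2401 ≡ 2401 (mod 3431)
7^8 ≡ 2401^2 = 5764801 ≡ 721 (mod 3431)
7^16 ≡ 721^2 = 519841 ≡ 1760 (mod 3431)
7^32 ≡ 1760^2 = 3097600 ≡ 2838 (mod 3431)
7^64 ≡ 2838^2 = 8054244 ≡ 1687 (mod 3431)
7^128 ≡ 1687^2 = 2845969 ≡ 1670 (mod 3431)
7^256 ≡ 1670^2 = 2788900 ≡ 2928 (mod 3431)
7^512 ≡ 2928^2 = 8573184 ≡ 2546 (mod 3431)
7^1024 ≡ 2546^2 = 6482116 ≡ 957 (mod 3431)
7^2048 ≡ 957^2 = 915849 ≡ 3203 (mod 3431)
3430 = 2048 + 1024 + 256 + 64 + 32 + 4 + 2 in binary powers of 2.
So 7^3430 ≡ 3203 · 957 · 2928 · 1687 · 2838 · 2401 · 49 ≡ 3069 (mod 3431).
Since 3069 ≠ 1, base 7 is a Fermat witness: 3431 is composite.

3069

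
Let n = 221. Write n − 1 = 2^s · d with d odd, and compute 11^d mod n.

54

221 − 1 = 220 = 2^2 · 55, so d = 55.
11^1 ≡ 11 (mod 221)
11^2 ≡ 11^2 = 121 ≡ 121 (mod 221)
11^4 ≡ 121^2 = 14641 ≡ 55 (mod 221)
11^8 ≡ 55^2 = 3025 ≡ 152 (mod 221)
11^16 ≡ 152^2 = 23104 ≡ 120 (mod 221)
11^32 ≡ 120^2 = 14400 ≡ 35 (mod 221)
55 = 32 + 16 + 4 + 2 + 1 in binary powers of 2.
So 11^55 ≡ 35 · 120 · 55 · 121 · 11 ≡ 54 (mod 221).
Squaring chain: 54 → 43; never reaches −1, so base 11 is a Miller–Rabin witness that 221 is composite.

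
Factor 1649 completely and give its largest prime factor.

1649 = 17 · 97
97 is prime.
So 1649 = 17 · 97; the largest prime factor is 97.

97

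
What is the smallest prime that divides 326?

2

326 is even: 2 divides it.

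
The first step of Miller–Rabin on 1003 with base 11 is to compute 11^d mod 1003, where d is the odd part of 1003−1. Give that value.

1003 − 1 = 1002 = 2^1 · 501, so d = 501.
11^1 ≡ 11 (mod 1003)
11^2 ≡ 11^2 = 121 ≡ 121 (mod 1003)
11^4 ≡ 121^2 = 14641 ≡ 599 (mod 1003)
11^8 ≡ 599^2 = 358801 ≡ 730 (mod 1003)
11^16 ≡ 730^2 = 532900 ≡ 307 (mod 1003)
11^32 ≡ 307^2 = 94249 ≡ 970 (mod 1003)
11^64 ≡ 970^2 = 940900 ≡ 86 (mod 1003)
11^128 ≡ 86^2 = 7396 ≡ 375 (mod 1003)
11^256 ≡ 375^2 = 140625 ≡ 205 (mod 1003)
501 = 256 + 128 + 64 + 32 + 16 + 4 + 1 in binary powers of 2.
So 11^501 ≡ 205 · 375 · 86 · 970 · 307 · 599 · 11 ≡ 214 (mod 1003).
Squaring chain: 214; never reaches −1, so base 11 is a Miller–Rabin witness that 1003 is composite.

214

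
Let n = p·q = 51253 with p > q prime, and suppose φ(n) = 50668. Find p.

φ(n) = (p−1)(q−1) = n − (p+q) + 1, so p + q = 51253 − 50668 + 1 = 586.
p and q are the roots of t² − 586t + 51253 = 0.
Discriminant: 586² − 4·51253 = 343396 − 205012 = 138384; √138384 = 372.
q = (586 − 372)/2 = 107, p = (586 + 372)/2 = 479.
Check: 107 · 479 = 51253.

479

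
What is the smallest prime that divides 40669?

40669 is odd.
Digit sum 25, not divisible by 3.
Ends in 9: not divisible by 5.
7: 40669 = 7·5809 + 6
11: 40669 = 11·3697 + 2
13: 40669 = 13·3128 + 5
17: 40669 = 17·2392 + 5
19: 40669 = 19·2140 + 9
23: 40669 = 23·1768 + 5
29: 40669 = 29·1402 + 11
31: 40669 = 31·1311 + 28
37: 40669 = 37·1099 + 6
41: 40669 = 41·991 + 38
43: 40669 = 43·945 + 34
47: 40669 = 47·865 + 14
53: 40669 = 53·767 + 18
59: 40669 = 59·689 + 18
61: 40669 = 61·666 + 43
67: 40669 = 67·607

67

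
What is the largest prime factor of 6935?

73

6935 = 5 · 1387
1387 = 19 · 73
73 is prime.
So 6935 = 5 · 19 · 73; the largest prime factor is 73.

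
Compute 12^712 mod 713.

100

12^1 ≡ 12 (mod 713)
12^2 ≡ 12^2 = 144 ≡ 144 (mod 713)
12^4 ≡ 144^2 = 20736 ≡ 59 (mod 713)
12^8 ≡ 59^2 = 3481 ≡ 629 (mod 713)
12^16 ≡ 629^2 = 395641 ≡ 639 (mod 713)
12^32 ≡ 639^2 = 408321 ≡ 485 (mod 713)
12^64 ≡ 485^2 = 235225 ≡ 648 (mod 713)
12^128 ≡ 648^2 = 419904 ≡ 660 (mod 713)
12^256 ≡ 660^2 = 435600 ≡ 670 (mod 713)
12^512 ≡ 670^2 = 448900 ≡ 423 (mod 713)
712 = 512 + 128 + 64 + 8 in binary powers of 2.
So 12^712 ≡ 423 · 660 · 648 · 629 ≡ 100 (mod 713).
Since 100 ≠ 1, base 12 is a Fermat witness: 713 is composite.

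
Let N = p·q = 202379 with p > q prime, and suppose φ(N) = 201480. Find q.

φ(n) = (p−1)(q−1) = n − (p+q) + 1, so p + q = 202379 − 201480 + 1 = 900.
p and q are the roots of t² − 900t + 202379 = 0.
Discriminant: 900² − 4·202379 = 810000 − 809516 = 484; √484 = 22.
q = (900 − 22)/2 = 439, p = (900 + 22)/2 = 461.
Check: 439 · 461 = 202379.

439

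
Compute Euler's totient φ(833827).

Factor: 833827 = 47 · 113 · 157.
φ(833827) = (47−1) · (113−1) · (157−1) = 46 · 112 · 156 = 803712.

803712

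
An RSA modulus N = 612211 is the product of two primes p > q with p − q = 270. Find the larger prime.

Since p = q + 270, we have 612211 = q(q + 270), so q² + 270q − 612211 = 0.
Discriminant: 270² + 4·612211 = 72900 + 2448844 = 2521744; √2521744 = 1588.
q = (−270 + 1588)/2 = 659, and p = q + 270 = 929.
Check: 659 · 929 = 612211.

929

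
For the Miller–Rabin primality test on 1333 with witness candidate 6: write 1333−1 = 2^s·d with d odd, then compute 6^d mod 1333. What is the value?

216

1333 − 1 = 1332 = 2^2 · 333, so d = 333.
6^1 ≡ 6 (mod 1333)
6^2 ≡ 6^2 = 36 ≡ 36 (mod 1333)
6^4 ≡ 36^2 = 1296 ≡ 1296 (mod 1333)
6^8 ≡ 1296^2 = 1679616 ≡ 36 (mod 1333)
6^16 ≡ 36^2 = 1296 ≡ 1296 (mod 1333)
6^32 ≡ 1296^2 = 1679616 ≡ 36 (mod 1333)
6^64 ≡ 36^2 = 1296 ≡ 1296 (mod 1333)
6^128 ≡ 1296^2 = 1679616 ≡ 36 (mod 1333)
6^256 ≡ 36^2 = 1296 ≡ 1296 (mod 1333)
333 = 256 + 64 + 8 + 4 + 1 in binary powers of 2.
So 6^333 ≡ 1296 · 1296 · 36 · 1296 · 6 ≡ 216 (mod 1333).
Squaring chain: 216 → 1; never reaches −1, so base 6 is a Miller–Rabin witness that 1333 is composite.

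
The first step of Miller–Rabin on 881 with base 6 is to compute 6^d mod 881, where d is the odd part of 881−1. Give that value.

767

881 − 1 = 880 = 2^4 · 55, so d = 55.
6^1 ≡ 6 (mod 881)
6^2 ≡ 6^2 = 36 ≡ 36 (mod 881)
6^4 ≡ 36^2 = 1296 ≡ 415 (mod 881)
6^8 ≡ 415^2 = 172225 ≡ 430 (mod 881)
6^16 ≡ 430^2 = 184900 ≡ 771 (mod 881)
6^32 ≡ 771^2 = 594441 ≡ 647 (mod 881)
55 = 32 + 16 + 4 + 2 + 1 in binary powers of 2.
So 6^55 ≡ 647 · 771 · 415 · 36 · 6 ≡ 767 (mod 881).
Squaring chain: 767 → 662 → 387 → 880; reaches −1, so base 6 does not prove 881 composite.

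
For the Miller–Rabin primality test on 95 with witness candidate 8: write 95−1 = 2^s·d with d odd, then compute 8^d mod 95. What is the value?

12

95 − 1 = 94 = 2^1 · 47, so d = 47.
8^1 ≡ 8 (mod 95)
8^2 ≡ 8^2 = 64 ≡ 64 (mod 95)
8^4 ≡ 64^2 = 4096 ≡ 11 (mod 95)
8^8 ≡ 11^2 = 121 ≡ 26 (mod 95)
8^16 ≡ 26^2 = 676 ≡ 11 (mod 95)
8^32 ≡ 11^2 = 121 ≡ 26 (mod 95)
47 = 32 + 8 + 4 + 2 + 1 in binary powers of 2.
So 8^47 ≡ 26 · 26 · 11 · 64 · 8 ≡ 12 (mod 95).
Squaring chain: 12; never reaches −1, so base 8 is a Miller–Rabin witness that 95 is composite.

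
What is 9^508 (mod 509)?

9^1 ≡ 9 (mod 509)
9^2 ≡ 9^2 = 81 ≡ 81 (mod 509)
9^4 ≡ 81^2 = 6561 ≡ 453 (mod 509)
9^8 ≡ 453^2 = 205209 ≡ 82 (mod 509)
9^16 ≡ 82^2 = 6724 ≡ 107 (mod 509)
9^32 ≡ 107^2 = 11449 ≡ 251 (mod 509)
9^64 ≡ 251^2 = 63001 ≡ 394 (mod 509)
9^128 ≡ 394^2 = 155236 ≡ 500 (mod 509)
9^256 ≡ 500^2 = 250000 ≡ 81 (mod 509)
508 = 256 + 128 + 64 + 32 + 16 + 8 + 4 in binary powers of 2.
So 9^508 ≡ 81 · 500 · 394 · 251 · 107 · 82 · 453 ≡ 1 (mod 509).
Since the result is 1, base 9 gives no evidence that 509 is composite.

1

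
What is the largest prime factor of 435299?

89

435299 = 67 · 6497
6497 = 73 · 89
89 is prime.
So 435299 = 67 · 73 · 89; the largest prime factor is 89.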